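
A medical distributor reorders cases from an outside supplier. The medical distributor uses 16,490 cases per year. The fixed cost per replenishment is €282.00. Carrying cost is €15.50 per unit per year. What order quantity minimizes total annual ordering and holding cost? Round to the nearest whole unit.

EOQ = √(2DS / H) = √(2 × 16,490 × 282 / 15.5).
= √(9,300,360 / 15.5) = √600,023.2258 ≈ 774.612.

Q* ≈ 775 cases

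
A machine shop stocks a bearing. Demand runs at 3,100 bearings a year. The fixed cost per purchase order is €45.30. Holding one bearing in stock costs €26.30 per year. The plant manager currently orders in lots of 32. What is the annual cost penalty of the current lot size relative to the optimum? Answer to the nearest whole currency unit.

Extra cost ≈ €2,091 per year

EOQ = √(2DS/H) = √(2 × 3,100 × 45.3 / 26.3) ≈ 103.34.
Cost at Q* = (D/Q*)S + (Q*/2)H = √(2DSH) ≈ €2,717.83.
Cost at Q = 32: (3,100/32)×45.3 + (32/2)×26.3 = €4,388.44 + €420.80 = €4,809.24.
Excess = €4,809.24 − €2,717.83 = €2,091.40.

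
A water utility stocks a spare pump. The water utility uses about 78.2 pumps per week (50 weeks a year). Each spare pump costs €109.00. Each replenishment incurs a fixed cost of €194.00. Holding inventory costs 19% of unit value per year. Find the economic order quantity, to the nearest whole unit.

Annual demand D = 78.2 × 50 = 3,910.
Holding cost H = 0.19 × €109.00 = €20.7100 per unit per year.
EOQ = √(2DS / H) = √(2 × 3,910 × 194 / 20.71).
= √(1,517,080 / 20.71) = √73,253.5007 ≈ 270.654.

Q* ≈ 271 pumps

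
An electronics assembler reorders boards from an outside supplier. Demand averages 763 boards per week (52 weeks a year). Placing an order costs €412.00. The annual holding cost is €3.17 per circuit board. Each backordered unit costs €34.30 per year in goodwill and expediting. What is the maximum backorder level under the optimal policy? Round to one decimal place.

Annual demand D = 763 × 52 = 39,676.
With planned backorders, Q* = √(2DS/H) · √((H+B)/B).
√(2DS/H) = √(2 × 39,676 × 412 / 3.17) = 3211.426.
√((H+B)/B) = √((3.17+34.3)/34.3) = 1.0452.
Q* ≈ 3356.547.
S* = Q* · H/(H+B) = 3356.547 × 3.17/37.47 ≈ 283.967.

S* ≈ 284.0 boards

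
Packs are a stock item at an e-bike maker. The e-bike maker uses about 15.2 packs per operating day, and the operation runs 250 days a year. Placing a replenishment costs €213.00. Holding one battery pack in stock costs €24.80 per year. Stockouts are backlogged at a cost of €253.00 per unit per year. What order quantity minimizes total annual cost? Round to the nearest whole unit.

Q* ≈ 268 packs

Annual demand D = 15.2 × 250 = 3,800.
With planned backorders, Q* = √(2DS/H) · √((H+B)/B).
√(2DS/H) = √(2 × 3,800 × 213 / 24.8) = 255.488.
√((H+B)/B) = √((24.8+253)/253) = 1.0479.
Q* ≈ 267.717.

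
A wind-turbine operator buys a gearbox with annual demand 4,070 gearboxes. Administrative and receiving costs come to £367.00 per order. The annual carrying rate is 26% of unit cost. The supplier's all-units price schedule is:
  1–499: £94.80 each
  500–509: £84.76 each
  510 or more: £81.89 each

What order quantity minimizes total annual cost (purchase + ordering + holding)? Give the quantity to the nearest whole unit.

Q* ≈ 510 gearboxes

Holding cost per unit per year at price C is H = 0.26·C.
Evaluate total cost at each tier's feasible EOQ or, if the EOQ is below the tier, at the tier's minimum quantity.
EOQ at £94.80 = 348.1 (feasible in tier 1): TC = 4,070×£94.80 + (4,070/348.1)×367 + (348.1/2)×0.26×£94.80 = £394,416.96.
EOQ at £84.76 = 368.2 < 500, so use break Q=500: TC = 4,070×£84.76 + (4,070/500.0)×367 + (500.0/2)×0.26×£84.76 = £353,469.98.
EOQ at £81.89 = 374.6 < 510, so use break Q=510: TC = 4,070×£81.89 + (4,070/510.0)×367 + (510.0/2)×0.26×£81.89 = £341,650.41.
Lowest total cost is £341,650.41 at Q = 510.0.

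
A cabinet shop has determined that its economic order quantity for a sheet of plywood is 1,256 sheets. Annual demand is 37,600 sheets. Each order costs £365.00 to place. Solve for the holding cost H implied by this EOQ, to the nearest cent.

Squaring Q* = √(2DS/H) gives Q*² = 2DS/H.
From Q* = √(2DS/H): H = 2DS / Q*² = 2 × 37,600 × 365 / 1,256² = 17.3993.

H ≈ £17.40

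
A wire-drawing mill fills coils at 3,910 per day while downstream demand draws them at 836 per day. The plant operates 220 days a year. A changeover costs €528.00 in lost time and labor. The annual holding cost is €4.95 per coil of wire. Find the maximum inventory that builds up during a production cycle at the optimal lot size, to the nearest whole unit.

Annual demand D = 836 × 220 = 183,920.
Production build-up factor (1 − d/p) = 1 − 836/3,910 = 0.7862.
Q* = √(2DS / (H(1 − d/p))) = √(2 × 183,920 × 528 / (4.95 × 0.7862)).
= √(194,219,520 / 3.8916) ≈ 7064.481.
Maximum inventory = Q*(1 − d/p) = 7064.481 × 0.7862 ≈ 5554.019.

I_max ≈ 5,554 coils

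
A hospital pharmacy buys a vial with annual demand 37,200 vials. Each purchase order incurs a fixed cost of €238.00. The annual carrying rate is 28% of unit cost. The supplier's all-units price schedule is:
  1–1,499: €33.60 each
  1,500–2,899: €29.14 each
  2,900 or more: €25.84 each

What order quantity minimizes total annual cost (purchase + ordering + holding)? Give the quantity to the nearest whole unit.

Holding cost per unit per year at price C is H = 0.28·C.
Candidates are each tier's EOQ (if it falls in that tier) and each price-break quantity.
EOQ at €33.60 = 1371.9 (feasible in tier 1): TC = 37,200×€33.60 + (37,200/1371.9)×238 + (1371.9/2)×0.28×€33.60 = €1,262,826.95.
EOQ at €29.14 = 1473.2 < 1500, so use break Q=1500: TC = 37,200×€29.14 + (37,200/1500.0)×238 + (1500.0/2)×0.28×€29.14 = €1,096,029.80.
EOQ at €25.84 = 1564.4 < 2900, so use break Q=2900: TC = 37,200×€25.84 + (37,200/2900.0)×238 + (2900.0/2)×0.28×€25.84 = €974,792.01.
Lowest total cost is €974,792.01 at Q = 2900.0.

Q* ≈ 2,900 vials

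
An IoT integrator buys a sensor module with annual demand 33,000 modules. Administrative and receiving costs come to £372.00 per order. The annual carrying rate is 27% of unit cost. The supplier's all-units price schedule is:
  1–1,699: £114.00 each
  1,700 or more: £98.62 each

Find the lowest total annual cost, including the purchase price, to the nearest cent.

Holding cost per unit per year at price C is H = 0.27·C.
Candidates are each tier's EOQ (if it falls in that tier) and each price-break quantity.
EOQ at £114.00 = 893.1 (feasible in tier 1): TC = 33,000×£114.00 + (33,000/893.1)×372 + (893.1/2)×0.27×£114.00 = £3,789,490.19.
EOQ at £98.62 = 960.2 < 1700, so use break Q=1700: TC = 33,000×£98.62 + (33,000/1700.0)×372 + (1700.0/2)×0.27×£98.62 = £3,284,314.47.
Lowest total cost among the candidates is at Q = 1700.0.

TC* ≈ £3,284,314.47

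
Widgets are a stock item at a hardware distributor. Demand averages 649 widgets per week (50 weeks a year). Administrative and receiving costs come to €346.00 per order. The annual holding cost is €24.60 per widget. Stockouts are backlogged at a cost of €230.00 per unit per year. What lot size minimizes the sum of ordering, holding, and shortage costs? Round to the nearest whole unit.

Q* ≈ 1,005 widgets

Annual demand D = 649 × 50 = 32,450.
With planned backorders, Q* = √(2DS/H) · √((H+B)/B).
√(2DS/H) = √(2 × 32,450 × 346 / 24.6) = 955.417.
√((H+B)/B) = √((24.6+230)/230) = 1.0521.
Q* ≈ 1005.213.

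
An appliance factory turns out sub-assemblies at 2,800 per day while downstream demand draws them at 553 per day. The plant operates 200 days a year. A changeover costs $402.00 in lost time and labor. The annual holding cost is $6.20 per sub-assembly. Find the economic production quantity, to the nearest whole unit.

Q* ≈ 4,228 sub-assemblies

Annual demand D = 553 × 200 = 110,600.
Production build-up factor (1 − d/p) = 1 − 553/2,800 = 0.8025.
Q* = √(2DS / (H(1 − d/p))) = √(2 × 110,600 × 402 / (6.2 × 0.8025)).
= √(88,922,400 / 4.9755) ≈ 4227.535.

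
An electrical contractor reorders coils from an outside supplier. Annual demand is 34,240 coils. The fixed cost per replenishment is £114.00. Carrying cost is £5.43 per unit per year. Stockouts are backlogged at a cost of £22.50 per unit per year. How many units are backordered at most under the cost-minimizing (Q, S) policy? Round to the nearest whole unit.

S* ≈ 260 coils

With planned backorders, Q* = √(2DS/H) · √((H+B)/B).
√(2DS/H) = √(2 × 34,240 × 114 / 5.43) = 1199.042.
√((H+B)/B) = √((5.43+22.5)/22.5) = 1.1142.
Q* ≈ 1335.914.
S* = Q* · H/(H+B) = 1335.914 × 5.43/27.93 ≈ 259.721.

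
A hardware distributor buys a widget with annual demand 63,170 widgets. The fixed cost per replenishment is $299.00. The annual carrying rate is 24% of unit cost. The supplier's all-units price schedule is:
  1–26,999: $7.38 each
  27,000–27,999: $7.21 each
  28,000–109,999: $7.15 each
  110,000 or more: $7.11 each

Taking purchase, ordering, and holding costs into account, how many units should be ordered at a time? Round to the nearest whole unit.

Holding cost per unit per year at price C is H = 0.24·C.
Evaluate total cost at each tier's feasible EOQ or, if the EOQ is below the tier, at the tier's minimum quantity.
EOQ at $7.38 = 4618.2 (feasible in tier 1): TC = 63,170×$7.38 + (63,170/4618.2)×299 + (4618.2/2)×0.24×$7.38 = $474,374.35.
EOQ at $7.21 = 4672.3 < 27000, so use break Q=27000: TC = 63,170×$7.21 + (63,170/27000.0)×299 + (27000.0/2)×0.24×$7.21 = $479,515.65.
EOQ at $7.15 = 4691.9 < 28000, so use break Q=28000: TC = 63,170×$7.15 + (63,170/28000.0)×299 + (28000.0/2)×0.24×$7.15 = $476,364.07.
EOQ at $7.11 = 4705.1 < 110000, so use break Q=110000: TC = 63,170×$7.11 + (63,170/110000.0)×299 + (110000.0/2)×0.24×$7.11 = $543,162.41.
Lowest total cost is $474,374.35 at Q = 4618.2.

Q* ≈ 4,618 widgets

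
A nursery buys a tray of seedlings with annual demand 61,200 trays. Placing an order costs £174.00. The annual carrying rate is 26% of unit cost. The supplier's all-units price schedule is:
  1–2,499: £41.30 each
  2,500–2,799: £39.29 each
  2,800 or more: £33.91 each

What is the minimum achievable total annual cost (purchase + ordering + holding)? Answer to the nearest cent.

TC* ≈ £2,091,438.38

Holding cost per unit per year at price C is H = 0.26·C.
Evaluate total cost at each tier's feasible EOQ or, if the EOQ is below the tier, at the tier's minimum quantity.
EOQ at £41.30 = 1408.3 (feasible in tier 1): TC = 61,200×£41.30 + (61,200/1408.3)×174 + (1408.3/2)×0.26×£41.30 = £2,542,682.62.
EOQ at £39.29 = 1443.9 < 2500, so use break Q=2500: TC = 61,200×£39.29 + (61,200/2500.0)×174 + (2500.0/2)×0.26×£39.29 = £2,421,576.77.
EOQ at £33.91 = 1554.2 < 2800, so use break Q=2800: TC = 61,200×£33.91 + (61,200/2800.0)×174 + (2800.0/2)×0.26×£33.91 = £2,091,438.38.
Lowest total cost among the candidates is at Q = 2800.0.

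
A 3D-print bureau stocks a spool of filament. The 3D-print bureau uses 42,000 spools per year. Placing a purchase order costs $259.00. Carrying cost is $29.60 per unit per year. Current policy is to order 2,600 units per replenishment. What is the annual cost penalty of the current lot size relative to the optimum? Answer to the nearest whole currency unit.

Extra cost ≈ $17,287 per year

EOQ = √(2DS/H) = √(2 × 42,000 × 259 / 29.6) ≈ 857.32.
Cost at Q* = (D/Q*)S + (Q*/2)H = √(2DSH) ≈ $25,376.71.
Cost at Q = 2,600: (42,000/2,600)×259 + (2,600/2)×29.6 = $4,183.85 + $38,480.00 = $42,663.85.
Excess = $42,663.85 − $25,376.71 = $17,287.13.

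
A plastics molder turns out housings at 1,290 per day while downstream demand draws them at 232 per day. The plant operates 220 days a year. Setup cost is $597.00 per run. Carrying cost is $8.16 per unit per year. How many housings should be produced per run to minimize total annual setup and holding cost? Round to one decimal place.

Annual demand D = 232 × 220 = 51,040.
Production build-up factor (1 − d/p) = 1 − 232/1,290 = 0.8202.
Q* = √(2DS / (H(1 − d/p))) = √(2 × 51,040 × 597 / (8.16 × 0.8202)).
= √(60,941,760 / 6.6925) ≈ 3017.619.

Q* ≈ 3,017.6 housings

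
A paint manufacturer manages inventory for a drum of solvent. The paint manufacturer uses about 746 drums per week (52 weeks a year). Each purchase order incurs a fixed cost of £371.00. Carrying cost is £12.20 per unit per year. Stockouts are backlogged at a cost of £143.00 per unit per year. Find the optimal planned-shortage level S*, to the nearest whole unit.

Annual demand D = 746 × 52 = 38,792.
With planned backorders, Q* = √(2DS/H) · √((H+B)/B).
√(2DS/H) = √(2 × 38,792 × 371 / 12.2) = 1536.007.
√((H+B)/B) = √((12.2+143)/143) = 1.0418.
Q* ≈ 1600.188.
S* = Q* · H/(H+B) = 1600.188 × 12.2/155.2 ≈ 125.788.

S* ≈ 126 drums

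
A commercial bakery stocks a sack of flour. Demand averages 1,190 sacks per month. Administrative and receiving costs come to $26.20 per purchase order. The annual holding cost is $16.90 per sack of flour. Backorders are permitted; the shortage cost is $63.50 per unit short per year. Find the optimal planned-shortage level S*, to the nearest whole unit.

S* ≈ 50 sacks

Annual demand D = 1,190 × 12 = 14,280.
With planned backorders, Q* = √(2DS/H) · √((H+B)/B).
√(2DS/H) = √(2 × 14,280 × 26.2 / 16.9) = 210.420.
√((H+B)/B) = √((16.9+63.5)/63.5) = 1.1252.
Q* ≈ 236.770.
S* = Q* · H/(H+B) = 236.770 × 16.9/80.4 ≈ 49.769.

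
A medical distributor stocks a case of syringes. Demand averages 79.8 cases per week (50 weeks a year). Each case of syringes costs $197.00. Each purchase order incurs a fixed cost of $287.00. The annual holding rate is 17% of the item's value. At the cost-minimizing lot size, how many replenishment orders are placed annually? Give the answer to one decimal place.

N ≈ 15.3 orders per year

Annual demand D = 79.8 × 50 = 3,990.
Holding cost H = 0.17 × $197.00 = $33.4900 per unit per year.
EOQ = √(2DS/H) = √(2 × 3,990 × 287 / 33.49) ≈ 261.51.
Orders per year = D / Q* = 3,990 / 261.51 ≈ 15.258.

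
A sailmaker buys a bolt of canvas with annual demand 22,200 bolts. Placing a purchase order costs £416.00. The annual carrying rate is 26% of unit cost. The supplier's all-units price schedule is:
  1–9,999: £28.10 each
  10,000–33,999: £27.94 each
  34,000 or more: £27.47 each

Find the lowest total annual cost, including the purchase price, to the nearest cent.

TC* ≈ £635,436.57

Holding cost per unit per year at price C is H = 0.26·C.
Candidates are each tier's EOQ (if it falls in that tier) and each price-break quantity.
EOQ at £28.10 = 1590.0 (feasible in tier 1): TC = 22,200×£28.10 + (22,200/1590.0)×416 + (1590.0/2)×0.26×£28.10 = £635,436.57.
EOQ at £27.94 = 1594.6 < 10000, so use break Q=10000: TC = 22,200×£27.94 + (22,200/10000.0)×416 + (10000.0/2)×0.26×£27.94 = £657,513.52.
EOQ at £27.47 = 1608.1 < 34000, so use break Q=34000: TC = 22,200×£27.47 + (22,200/34000.0)×416 + (34000.0/2)×0.26×£27.47 = £731,523.02.
Lowest total cost among the candidates is at Q = 1590.0.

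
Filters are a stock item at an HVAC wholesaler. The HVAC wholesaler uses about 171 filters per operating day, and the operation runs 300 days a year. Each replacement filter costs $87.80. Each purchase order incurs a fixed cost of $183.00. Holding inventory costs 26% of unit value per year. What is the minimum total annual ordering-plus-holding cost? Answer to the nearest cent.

Annual demand D = 171 × 300 = 51,300.
Holding cost H = 0.26 × $87.80 = $22.8280 per unit per year.
The optimal lot size = √(2DS/H) = √(2 × 51,300 × 183 / 22.828) ≈ 906.91.
At Q*, ordering cost (D/Q*)S equals holding cost (Q*/2)H, each = √(DSH/2).
Minimum total = √(2DSH) = √(2 × 51,300 × 183 × 22.828) ≈ 20702.994.

TC* ≈ $20,702.99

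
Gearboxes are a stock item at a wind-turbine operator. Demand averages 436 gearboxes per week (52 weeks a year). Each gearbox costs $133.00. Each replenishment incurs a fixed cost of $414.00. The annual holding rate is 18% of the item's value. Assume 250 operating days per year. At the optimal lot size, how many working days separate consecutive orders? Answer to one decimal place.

T ≈ 9.8 days

Annual demand D = 436 × 52 = 22,672.
Holding cost H = 0.18 × $133.00 = $23.9400 per unit per year.
The optimal lot size = √(2DS/H) = √(2 × 22,672 × 414 / 23.94) ≈ 885.52.
Cycle time = Q*/D × 250 = 885.52 / 22,672 × 250 ≈ 9.764 days.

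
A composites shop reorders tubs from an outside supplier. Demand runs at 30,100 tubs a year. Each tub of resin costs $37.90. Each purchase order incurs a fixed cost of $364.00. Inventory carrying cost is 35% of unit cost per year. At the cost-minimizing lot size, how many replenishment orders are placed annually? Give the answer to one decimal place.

Holding cost H = 0.35 × $37.90 = $13.2650 per unit per year.
Q* = √(2DS/H) = √(2 × 30,100 × 364 / 13.265) ≈ 1285.27.
Orders per year = D / Q* = 30,100 / 1285.27 ≈ 23.419.

N ≈ 23.4 orders per year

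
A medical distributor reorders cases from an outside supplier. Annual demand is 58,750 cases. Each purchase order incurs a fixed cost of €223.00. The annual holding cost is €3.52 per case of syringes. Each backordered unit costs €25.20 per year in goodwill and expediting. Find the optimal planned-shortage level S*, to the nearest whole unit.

S* ≈ 357 cases

With planned backorders, Q* = √(2DS/H) · √((H+B)/B).
√(2DS/H) = √(2 × 58,750 × 223 / 3.52) = 2728.350.
√((H+B)/B) = √((3.52+25.2)/25.2) = 1.0676.
Q* ≈ 2912.675.
S* = Q* · H/(H+B) = 2912.675 × 3.52/28.72 ≈ 356.985.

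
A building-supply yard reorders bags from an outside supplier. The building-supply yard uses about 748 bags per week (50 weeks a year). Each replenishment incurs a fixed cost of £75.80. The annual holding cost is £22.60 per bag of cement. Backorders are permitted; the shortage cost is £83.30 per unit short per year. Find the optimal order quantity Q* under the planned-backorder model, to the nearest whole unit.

Annual demand D = 748 × 50 = 37,400.
With planned backorders, Q* = √(2DS/H) · √((H+B)/B).
√(2DS/H) = √(2 × 37,400 × 75.8 / 22.6) = 500.877.
√((H+B)/B) = √((22.6+83.3)/83.3) = 1.1275.
Q* ≈ 564.751.

Q* ≈ 565 bags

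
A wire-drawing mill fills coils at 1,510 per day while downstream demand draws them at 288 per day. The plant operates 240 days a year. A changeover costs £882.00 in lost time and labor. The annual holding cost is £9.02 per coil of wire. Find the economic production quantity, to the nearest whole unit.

Annual demand D = 288 × 240 = 69,120.
Production build-up factor (1 − d/p) = 1 − 288/1,510 = 0.8093.
Q* = √(2DS / (H(1 − d/p))) = √(2 × 69,120 × 882 / (9.02 × 0.8093)).
= √(121,927,680 / 7.2996) ≈ 4086.963.

Q* ≈ 4,087 coils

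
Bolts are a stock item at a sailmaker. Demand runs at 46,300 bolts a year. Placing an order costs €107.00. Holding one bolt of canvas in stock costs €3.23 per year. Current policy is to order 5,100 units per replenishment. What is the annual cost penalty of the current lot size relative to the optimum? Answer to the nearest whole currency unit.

EOQ = √(2DS/H) = √(2 × 46,300 × 107 / 3.23) ≈ 1751.44.
Cost at Q* = (D/Q*)S + (Q*/2)H = √(2DSH) ≈ €5,657.16.
Cost at Q = 5,100: (46,300/5,100)×107 + (5,100/2)×3.23 = €971.39 + €8,236.50 = €9,207.89.
Excess = €9,207.89 − €5,657.16 = €3,550.73.

Extra cost ≈ €3,551 per year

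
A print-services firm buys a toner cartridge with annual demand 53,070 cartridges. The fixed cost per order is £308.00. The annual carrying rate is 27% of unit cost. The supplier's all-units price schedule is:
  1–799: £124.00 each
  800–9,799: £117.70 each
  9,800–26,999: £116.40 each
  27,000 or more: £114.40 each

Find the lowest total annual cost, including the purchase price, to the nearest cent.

TC* ≈ £6,278,570.83

Holding cost per unit per year at price C is H = 0.27·C.
For each price level, check whether its EOQ is feasible; otherwise the best quantity at that price is the breakpoint.
Tier 1 (£124.00): EOQ = 988.1 exceeds tier's upper bound 799, so this tier is dominated.
EOQ at £117.70 = 1014.2 (feasible in tier 2): TC = 53,070×£117.70 + (53,070/1014.2)×308 + (1014.2/2)×0.27×£117.70 = £6,278,570.83.
EOQ at £116.40 = 1019.9 < 9800, so use break Q=9800: TC = 53,070×£116.40 + (53,070/9800.0)×308 + (9800.0/2)×0.27×£116.40 = £6,333,013.11.
EOQ at £114.40 = 1028.8 < 27000, so use break Q=27000: TC = 53,070×£114.40 + (53,070/27000.0)×308 + (27000.0/2)×0.27×£114.40 = £6,488,801.39.
Lowest total cost among the candidates is at Q = 1014.2.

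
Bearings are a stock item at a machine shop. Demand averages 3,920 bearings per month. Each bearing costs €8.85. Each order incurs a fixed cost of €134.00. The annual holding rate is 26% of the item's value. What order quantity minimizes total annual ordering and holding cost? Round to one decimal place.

Q* ≈ 2,340.7 bearings

Annual demand D = 3,920 × 12 = 47,040.
Holding cost H = 0.26 × €8.85 = €2.3010 per unit per year.
EOQ = √(2DS / H) = √(2 × 47,040 × 134 / 2.301).
= √(12,606,720 / 2.301) = √5,478,800.5215 ≈ 2340.684.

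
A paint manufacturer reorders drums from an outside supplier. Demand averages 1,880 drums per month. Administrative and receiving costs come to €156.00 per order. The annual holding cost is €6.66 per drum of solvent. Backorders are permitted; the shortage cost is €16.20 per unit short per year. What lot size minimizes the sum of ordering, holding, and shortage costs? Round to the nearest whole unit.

Q* ≈ 1,221 drums

Annual demand D = 1,880 × 12 = 22,560.
With planned backorders, Q* = √(2DS/H) · √((H+B)/B).
√(2DS/H) = √(2 × 22,560 × 156 / 6.66) = 1028.039.
√((H+B)/B) = √((6.66+16.2)/16.2) = 1.1879.
Q* ≈ 1221.210.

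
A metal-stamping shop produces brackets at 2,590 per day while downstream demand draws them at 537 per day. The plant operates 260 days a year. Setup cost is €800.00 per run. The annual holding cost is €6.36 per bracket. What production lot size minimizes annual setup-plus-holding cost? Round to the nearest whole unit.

Annual demand D = 537 × 260 = 139,620.
Production build-up factor (1 − d/p) = 1 − 537/2,590 = 0.7927.
Q* = √(2DS / (H(1 − d/p))) = √(2 × 139,620 × 800 / (6.36 × 0.7927)).
= √(223,392,000 / 5.0413) ≈ 6656.726.

Q* ≈ 6,657 brackets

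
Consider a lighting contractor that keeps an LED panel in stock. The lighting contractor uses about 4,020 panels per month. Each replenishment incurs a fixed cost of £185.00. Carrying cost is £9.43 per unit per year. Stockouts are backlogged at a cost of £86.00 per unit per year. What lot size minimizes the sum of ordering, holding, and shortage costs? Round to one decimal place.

Q* ≈ 1,449.2 panels

Annual demand D = 4,020 × 12 = 48,240.
With planned backorders, Q* = √(2DS/H) · √((H+B)/B).
√(2DS/H) = √(2 × 48,240 × 185 / 9.43) = 1375.779.
√((H+B)/B) = √((9.43+86)/86) = 1.0534.
Q* ≈ 1449.245.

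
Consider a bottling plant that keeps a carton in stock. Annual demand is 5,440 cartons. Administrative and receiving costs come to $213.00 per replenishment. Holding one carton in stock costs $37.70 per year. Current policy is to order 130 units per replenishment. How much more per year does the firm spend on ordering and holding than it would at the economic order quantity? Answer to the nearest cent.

Extra cost ≈ $2,016.67 per year

EOQ = √(2DS/H) = √(2 × 5,440 × 213 / 37.7) ≈ 247.93.
Cost at Q* = (D/Q*)S + (Q*/2)H = √(2DSH) ≈ $9,347.06.
Cost at Q = 130: (5,440/130)×213 + (130/2)×37.7 = $8,913.23 + $2,450.50 = $11,363.73.
Excess = $11,363.73 − $9,347.06 = $2,016.67.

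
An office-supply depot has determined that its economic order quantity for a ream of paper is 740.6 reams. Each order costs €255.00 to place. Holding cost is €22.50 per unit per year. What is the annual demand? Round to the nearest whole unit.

D ≈ 24,198 reams per year

Squaring Q* = √(2DS/H) gives Q*² = 2DS/H.
From Q* = √(2DS/H): D = Q*²H / (2S) = 740.6² × 22.5 / (2 × 255) = 24198.016.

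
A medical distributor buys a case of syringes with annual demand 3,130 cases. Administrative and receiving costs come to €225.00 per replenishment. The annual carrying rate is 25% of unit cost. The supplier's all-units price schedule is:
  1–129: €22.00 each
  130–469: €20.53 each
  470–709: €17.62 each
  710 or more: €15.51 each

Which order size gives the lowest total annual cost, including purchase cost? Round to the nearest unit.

Q* ≈ 710 cases

Holding cost per unit per year at price C is H = 0.25·C.
For each price level, check whether its EOQ is feasible; otherwise the best quantity at that price is the breakpoint.
Tier 1 (€22.00): EOQ = 506.1 exceeds tier's upper bound 129, so this tier is dominated.
Tier 2 (€20.53): EOQ = 523.9 exceeds tier's upper bound 469, so this tier is dominated.
EOQ at €17.62 = 565.5 (feasible in tier 3): TC = 3,130×€17.62 + (3,130/565.5)×225 + (565.5/2)×0.25×€17.62 = €57,641.47.
EOQ at €15.51 = 602.7 < 710, so use break Q=710: TC = 3,130×€15.51 + (3,130/710.0)×225 + (710.0/2)×0.25×€15.51 = €50,914.71.
Lowest total cost is €50,914.71 at Q = 710.0.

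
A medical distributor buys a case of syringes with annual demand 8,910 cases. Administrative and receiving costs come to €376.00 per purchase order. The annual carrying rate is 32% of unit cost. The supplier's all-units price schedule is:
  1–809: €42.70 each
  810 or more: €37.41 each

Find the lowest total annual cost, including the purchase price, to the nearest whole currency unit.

Holding cost per unit per year at price C is H = 0.32·C.
Candidates are each tier's EOQ (if it falls in that tier) and each price-break quantity.
EOQ at €42.70 = 700.3 (feasible in tier 1): TC = 8,910×€42.70 + (8,910/700.3)×376 + (700.3/2)×0.32×€42.70 = €390,025.34.
EOQ at €37.41 = 748.1 < 810, so use break Q=810: TC = 8,910×€37.41 + (8,910/810.0)×376 + (810.0/2)×0.32×€37.41 = €342,307.44.
Lowest total cost among the candidates is at Q = 810.0.

TC* ≈ €342,307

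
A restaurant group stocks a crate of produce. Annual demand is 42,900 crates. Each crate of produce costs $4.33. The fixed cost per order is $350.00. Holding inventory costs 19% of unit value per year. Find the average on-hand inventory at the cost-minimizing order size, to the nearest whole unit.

Average inventory ≈ 3,021 crates

Holding cost H = 0.19 × $4.33 = $0.8227 per unit per year.
EOQ = √(2DS/H) = √(2 × 42,900 × 350 / 0.8227) ≈ 6041.67.
Average inventory = Q*/2 ≈ 6041.67 / 2 = 3020.834.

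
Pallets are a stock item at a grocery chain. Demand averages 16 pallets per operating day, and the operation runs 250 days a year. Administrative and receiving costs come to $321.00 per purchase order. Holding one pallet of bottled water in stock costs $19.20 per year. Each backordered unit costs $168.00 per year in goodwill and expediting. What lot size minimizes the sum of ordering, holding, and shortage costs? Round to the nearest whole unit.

Annual demand D = 16 × 250 = 4,000.
With planned backorders, Q* = √(2DS/H) · √((H+B)/B).
√(2DS/H) = √(2 × 4,000 × 321 / 19.2) = 365.718.
√((H+B)/B) = √((19.2+168)/168) = 1.0556.
Q* ≈ 386.051.

Q* ≈ 386 pallets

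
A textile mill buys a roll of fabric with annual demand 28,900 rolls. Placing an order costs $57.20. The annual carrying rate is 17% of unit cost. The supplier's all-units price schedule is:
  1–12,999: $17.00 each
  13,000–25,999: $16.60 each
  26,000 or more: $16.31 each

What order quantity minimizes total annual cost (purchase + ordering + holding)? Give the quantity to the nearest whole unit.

Q* ≈ 1,070 rolls

Holding cost per unit per year at price C is H = 0.17·C.
For each price level, check whether its EOQ is feasible; otherwise the best quantity at that price is the breakpoint.
EOQ at $17.00 = 1069.6 (feasible in tier 1): TC = 28,900×$17.00 + (28,900/1069.6)×57.2 + (1069.6/2)×0.17×$17.00 = $494,391.08.
EOQ at $16.60 = 1082.4 < 13000, so use break Q=13000: TC = 28,900×$16.60 + (28,900/13000.0)×57.2 + (13000.0/2)×0.17×$16.60 = $498,210.16.
EOQ at $16.31 = 1092.0 < 26000, so use break Q=26000: TC = 28,900×$16.31 + (28,900/26000.0)×57.2 + (26000.0/2)×0.17×$16.31 = $507,467.68.
Lowest total cost is $494,391.08 at Q = 1069.6.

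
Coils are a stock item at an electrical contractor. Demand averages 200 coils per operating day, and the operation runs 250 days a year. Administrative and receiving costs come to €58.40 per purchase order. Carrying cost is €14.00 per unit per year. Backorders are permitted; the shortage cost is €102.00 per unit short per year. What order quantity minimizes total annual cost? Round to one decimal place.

Q* ≈ 688.8 coils

Annual demand D = 200 × 250 = 50,000.
With planned backorders, Q* = √(2DS/H) · √((H+B)/B).
√(2DS/H) = √(2 × 50,000 × 58.4 / 14) = 645.866.
√((H+B)/B) = √((14+102)/102) = 1.0664.
Q* ≈ 688.765.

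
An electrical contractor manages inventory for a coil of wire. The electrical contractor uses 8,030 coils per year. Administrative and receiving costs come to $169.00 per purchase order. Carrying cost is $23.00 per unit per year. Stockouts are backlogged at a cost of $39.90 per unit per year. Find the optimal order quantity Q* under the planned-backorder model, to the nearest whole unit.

Q* ≈ 431 coils

With planned backorders, Q* = √(2DS/H) · √((H+B)/B).
√(2DS/H) = √(2 × 8,030 × 169 / 23) = 343.520.
√((H+B)/B) = √((23+39.9)/39.9) = 1.2556.
Q* ≈ 431.312.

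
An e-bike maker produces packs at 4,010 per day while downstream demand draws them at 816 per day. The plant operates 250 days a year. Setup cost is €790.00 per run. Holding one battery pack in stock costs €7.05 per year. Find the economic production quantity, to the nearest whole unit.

Annual demand D = 816 × 250 = 204,000.
Production build-up factor (1 − d/p) = 1 − 816/4,010 = 0.7965.
Q* = √(2DS / (H(1 − d/p))) = √(2 × 204,000 × 790 / (7.05 × 0.7965)).
= √(322,320,000 / 5.6154) ≈ 7576.241.

Q* ≈ 7,576 packs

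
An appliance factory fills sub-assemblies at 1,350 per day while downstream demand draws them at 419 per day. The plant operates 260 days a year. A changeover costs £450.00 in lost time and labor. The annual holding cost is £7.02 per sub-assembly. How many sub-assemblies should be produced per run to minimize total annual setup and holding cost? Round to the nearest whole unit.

Q* ≈ 4,500 sub-assemblies

Annual demand D = 419 × 260 = 108,940.
Production build-up factor (1 − d/p) = 1 − 419/1,350 = 0.6896.
Q* = √(2DS / (H(1 − d/p))) = √(2 × 108,940 × 450 / (7.02 × 0.6896)).
= √(98,046,000 / 4.8412) ≈ 4500.269.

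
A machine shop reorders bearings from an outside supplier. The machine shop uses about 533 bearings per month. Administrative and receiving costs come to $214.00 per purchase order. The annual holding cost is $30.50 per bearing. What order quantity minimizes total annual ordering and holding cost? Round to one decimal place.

Annual demand D = 533 × 12 = 6,396.
EOQ = √(2DS / H) = √(2 × 6,396 × 214 / 30.5).
= √(2,737,488 / 30.5) = √89,753.7049 ≈ 299.589.

Q* ≈ 299.6 bearings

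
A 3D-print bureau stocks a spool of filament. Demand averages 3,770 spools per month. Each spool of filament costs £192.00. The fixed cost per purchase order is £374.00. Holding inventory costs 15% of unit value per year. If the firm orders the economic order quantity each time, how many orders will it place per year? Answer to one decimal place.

Annual demand D = 3,770 × 12 = 45,240.
Holding cost H = 0.15 × £192.00 = £28.8000 per unit per year.
The optimal lot size = √(2DS/H) = √(2 × 45,240 × 374 / 28.8) ≈ 1083.97.
Orders per year = D / Q* = 45,240 / 1083.97 ≈ 41.736.

N ≈ 41.7 orders per year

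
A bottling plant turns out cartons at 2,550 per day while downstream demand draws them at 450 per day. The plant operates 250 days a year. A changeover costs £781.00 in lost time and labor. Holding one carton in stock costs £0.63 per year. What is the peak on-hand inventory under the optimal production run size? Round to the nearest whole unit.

Annual demand D = 450 × 250 = 112,500.
Production build-up factor (1 − d/p) = 1 − 450/2,550 = 0.8235.
Q* = √(2DS / (H(1 − d/p))) = √(2 × 112,500 × 781 / (0.63 × 0.8235)).
= √(175,725,000 / 0.5188) ≈ 18403.776.
Maximum inventory = Q*(1 − d/p) = 18403.776 × 0.8235 ≈ 15156.051.

I_max ≈ 15,156 cartons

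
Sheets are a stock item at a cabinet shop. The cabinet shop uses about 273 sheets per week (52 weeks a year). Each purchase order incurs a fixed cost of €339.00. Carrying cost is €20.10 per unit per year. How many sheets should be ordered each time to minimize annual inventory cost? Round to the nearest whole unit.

Annual demand D = 273 × 52 = 14,196.
EOQ = √(2DS / H) = √(2 × 14,196 × 339 / 20.1).
= √(9,624,888 / 20.1) = √478,850.1493 ≈ 691.990.

Q* ≈ 692 sheets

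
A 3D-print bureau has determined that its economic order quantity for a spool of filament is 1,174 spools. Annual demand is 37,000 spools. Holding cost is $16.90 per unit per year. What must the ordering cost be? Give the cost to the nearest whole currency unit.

The basic EOQ model gives Q* = √(2DS/H); rearrange for the unknown.
From Q* = √(2DS/H): S = Q*²H / (2D) = 1,174² × 16.9 / (2 × 37,000) = 314.7684.

S ≈ $315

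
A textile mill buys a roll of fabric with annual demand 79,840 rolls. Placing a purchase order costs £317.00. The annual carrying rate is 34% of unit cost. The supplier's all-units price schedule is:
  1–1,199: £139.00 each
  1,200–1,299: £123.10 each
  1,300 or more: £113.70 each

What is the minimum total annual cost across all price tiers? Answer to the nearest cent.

Holding cost per unit per year at price C is H = 0.34·C.
Evaluate total cost at each tier's feasible EOQ or, if the EOQ is below the tier, at the tier's minimum quantity.
EOQ at £139.00 = 1034.9 (feasible in tier 1): TC = 79,840×£139.00 + (79,840/1034.9)×317 + (1034.9/2)×0.34×£139.00 = £11,146,670.46.
EOQ at £123.10 = 1099.7 < 1200, so use break Q=1200: TC = 79,840×£123.10 + (79,840/1200.0)×317 + (1200.0/2)×0.34×£123.10 = £9,874,507.47.
EOQ at £113.70 = 1144.3 < 1300, so use break Q=1300: TC = 79,840×£113.70 + (79,840/1300.0)×317 + (1300.0/2)×0.34×£113.70 = £9,122,404.38.
Lowest total cost among the candidates is at Q = 1300.0.

TC* ≈ £9,122,404.38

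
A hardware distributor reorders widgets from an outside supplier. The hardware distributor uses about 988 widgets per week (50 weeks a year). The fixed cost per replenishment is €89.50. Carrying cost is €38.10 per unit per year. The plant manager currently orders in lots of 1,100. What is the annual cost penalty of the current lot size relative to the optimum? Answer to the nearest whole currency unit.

Extra cost ≈ €6,619 per year

Annual demand D = 988 × 50 = 49,400.
EOQ = √(2DS/H) = √(2 × 49,400 × 89.5 / 38.1) ≈ 481.76.
Cost at Q* = (D/Q*)S + (Q*/2)H = √(2DSH) ≈ €18,354.92.
Cost at Q = 1,100: (49,400/1,100)×89.5 + (1,100/2)×38.1 = €4,019.36 + €20,955.00 = €24,974.36.
Excess = €24,974.36 − €18,354.92 = €6,619.44.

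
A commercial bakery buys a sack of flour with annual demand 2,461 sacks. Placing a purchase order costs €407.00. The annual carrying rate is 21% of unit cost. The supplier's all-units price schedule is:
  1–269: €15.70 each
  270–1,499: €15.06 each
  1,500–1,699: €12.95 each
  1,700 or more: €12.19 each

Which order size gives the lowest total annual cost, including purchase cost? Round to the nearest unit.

Holding cost per unit per year at price C is H = 0.21·C.
For each price level, check whether its EOQ is feasible; otherwise the best quantity at that price is the breakpoint.
Tier 1 (€15.70): EOQ = 779.5 exceeds tier's upper bound 269, so this tier is dominated.
EOQ at €15.06 = 795.9 (feasible in tier 2): TC = 2,461×€15.06 + (2,461/795.9)×407 + (795.9/2)×0.21×€15.06 = €39,579.70.
EOQ at €12.95 = 858.3 < 1500, so use break Q=1500: TC = 2,461×€12.95 + (2,461/1500.0)×407 + (1500.0/2)×0.21×€12.95 = €34,577.33.
EOQ at €12.19 = 884.6 < 1700, so use break Q=1700: TC = 2,461×€12.19 + (2,461/1700.0)×407 + (1700.0/2)×0.21×€12.19 = €32,764.70.
Lowest total cost is €32,764.70 at Q = 1700.0.

Q* ≈ 1,700 sacks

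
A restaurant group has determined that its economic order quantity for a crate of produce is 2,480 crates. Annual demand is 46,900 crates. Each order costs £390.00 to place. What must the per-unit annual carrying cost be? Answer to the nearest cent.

Invert the EOQ relation Q*² = 2DS/H.
From Q* = √(2DS/H): H = 2DS / Q*² = 2 × 46,900 × 390 / 2,480² = 5.9479.

H ≈ £5.95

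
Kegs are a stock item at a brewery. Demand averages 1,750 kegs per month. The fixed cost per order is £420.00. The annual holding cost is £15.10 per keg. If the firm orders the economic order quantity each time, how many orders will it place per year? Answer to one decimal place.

Annual demand D = 1,750 × 12 = 21,000.
EOQ = √(2DS/H) = √(2 × 21,000 × 420 / 15.1) ≈ 1080.84.
Orders per year = D / Q* = 21,000 / 1080.84 ≈ 19.429.

N ≈ 19.4 orders per year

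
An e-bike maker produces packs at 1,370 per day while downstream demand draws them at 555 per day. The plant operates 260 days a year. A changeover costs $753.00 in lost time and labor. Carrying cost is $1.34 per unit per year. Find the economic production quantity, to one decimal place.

Annual demand D = 555 × 260 = 144,300.
Production build-up factor (1 − d/p) = 1 − 555/1,370 = 0.5949.
Q* = √(2DS / (H(1 − d/p))) = √(2 × 144,300 × 753 / (1.34 × 0.5949)).
= √(217,315,800 / 0.7972) ≈ 16511.051.

Q* ≈ 16,511.1 packs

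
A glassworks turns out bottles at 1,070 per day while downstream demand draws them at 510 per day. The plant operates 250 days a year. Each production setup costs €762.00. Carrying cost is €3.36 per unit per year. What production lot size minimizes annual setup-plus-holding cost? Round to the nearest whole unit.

Annual demand D = 510 × 250 = 127,500.
Production build-up factor (1 − d/p) = 1 − 510/1,070 = 0.5234.
Q* = √(2DS / (H(1 − d/p))) = √(2 × 127,500 × 762 / (3.36 × 0.5234)).
= √(194,310,000 / 1.7585) ≈ 10511.769.

Q* ≈ 10,512 bottles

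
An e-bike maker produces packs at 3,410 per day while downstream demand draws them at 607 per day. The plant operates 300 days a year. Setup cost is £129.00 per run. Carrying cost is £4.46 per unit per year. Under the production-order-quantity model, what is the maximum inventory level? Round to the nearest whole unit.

Annual demand D = 607 × 300 = 182,100.
Production build-up factor (1 − d/p) = 1 − 607/3,410 = 0.8220.
Q* = √(2DS / (H(1 − d/p))) = √(2 × 182,100 × 129 / (4.46 × 0.8220)).
= √(46,981,800 / 3.6661) ≈ 3579.835.
Maximum inventory = Q*(1 − d/p) = 3579.835 × 0.8220 ≈ 2942.604.

I_max ≈ 2,943 packs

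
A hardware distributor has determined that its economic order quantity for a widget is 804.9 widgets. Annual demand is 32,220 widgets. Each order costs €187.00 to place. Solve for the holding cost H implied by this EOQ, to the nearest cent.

H ≈ €18.60

Squaring Q* = √(2DS/H) gives Q*² = 2DS/H.
From Q* = √(2DS/H): H = 2DS / Q*² = 2 × 32,220 × 187 / 804.9² = 18.6000.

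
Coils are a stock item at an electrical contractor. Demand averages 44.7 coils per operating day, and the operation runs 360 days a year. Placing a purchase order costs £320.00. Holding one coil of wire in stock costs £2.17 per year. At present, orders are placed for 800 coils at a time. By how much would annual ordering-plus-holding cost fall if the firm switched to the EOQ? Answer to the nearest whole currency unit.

Annual demand D = 44.7 × 360 = 16,092.
EOQ = √(2DS/H) = √(2 × 16,092 × 320 / 2.17) ≈ 2178.54.
Cost at Q* = (D/Q*)S + (Q*/2)H = √(2DSH) ≈ £4,727.43.
Cost at Q = 800: (16,092/800)×320 + (800/2)×2.17 = £6,436.80 + £868.00 = £7,304.80.
Excess = £7,304.80 − £4,727.43 = £2,577.37.

Extra cost ≈ £2,577 per year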